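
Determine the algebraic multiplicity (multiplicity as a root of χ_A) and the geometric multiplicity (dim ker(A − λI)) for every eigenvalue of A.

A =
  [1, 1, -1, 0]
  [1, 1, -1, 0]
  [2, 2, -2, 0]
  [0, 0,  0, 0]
λ = 0: alg = 4, geom = 3

Step 1 — factor the characteristic polynomial to read off the algebraic multiplicities:
  χ_A(x) = x^4

Step 2 — compute geometric multiplicities via the rank-nullity identity g(λ) = n − rank(A − λI):
  rank(A − (0)·I) = 1, so dim ker(A − (0)·I) = n − 1 = 3

Summary:
  λ = 0: algebraic multiplicity = 4, geometric multiplicity = 3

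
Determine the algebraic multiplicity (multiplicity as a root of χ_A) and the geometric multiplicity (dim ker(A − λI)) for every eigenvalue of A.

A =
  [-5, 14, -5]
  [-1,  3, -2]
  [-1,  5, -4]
λ = -2: alg = 3, geom = 1

Step 1 — factor the characteristic polynomial to read off the algebraic multiplicities:
  χ_A(x) = (x + 2)^3

Step 2 — compute geometric multiplicities via the rank-nullity identity g(λ) = n − rank(A − λI):
  rank(A − (-2)·I) = 2, so dim ker(A − (-2)·I) = n − 2 = 1

Summary:
  λ = -2: algebraic multiplicity = 3, geometric multiplicity = 1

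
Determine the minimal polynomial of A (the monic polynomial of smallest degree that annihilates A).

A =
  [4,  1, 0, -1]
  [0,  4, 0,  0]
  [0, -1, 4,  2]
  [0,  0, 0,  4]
x^2 - 8*x + 16

The characteristic polynomial is χ_A(x) = (x - 4)^4, so the eigenvalues are known. The minimal polynomial is
  m_A(x) = Π_λ (x − λ)^{k_λ}
where k_λ is the size of the *largest* Jordan block for λ (equivalently, the smallest k with (A − λI)^k v = 0 for every generalised eigenvector v of λ).

  λ = 4: largest Jordan block has size 2, contributing (x − 4)^2

So m_A(x) = (x - 4)^2 = x^2 - 8*x + 16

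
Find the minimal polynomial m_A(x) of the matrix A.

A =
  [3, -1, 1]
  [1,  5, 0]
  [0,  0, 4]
x^3 - 12*x^2 + 48*x - 64

The characteristic polynomial is χ_A(x) = (x - 4)^3, so the eigenvalues are known. The minimal polynomial is
  m_A(x) = Π_λ (x − λ)^{k_λ}
where k_λ is the size of the *largest* Jordan block for λ (equivalently, the smallest k with (A − λI)^k v = 0 for every generalised eigenvector v of λ).

  λ = 4: largest Jordan block has size 3, contributing (x − 4)^3

So m_A(x) = (x - 4)^3 = x^3 - 12*x^2 + 48*x - 64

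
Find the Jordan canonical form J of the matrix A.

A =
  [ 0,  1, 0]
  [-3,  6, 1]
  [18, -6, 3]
J_3(3)

The characteristic polynomial is
  det(x·I − A) = x^3 - 9*x^2 + 27*x - 27 = (x - 3)^3

Eigenvalues and multiplicities (the geometric multiplicity of λ is n − rank(A − λI), which equals the number of Jordan blocks for λ):
  λ = 3: algebraic multiplicity = 3, geometric multiplicity = 1

Determining the block sizes for each eigenvalue:
  λ = 3: one block (gm = 1), so the single block has size am = 3 → block sizes [3]

Assembling the blocks gives a Jordan form
J =
  [3, 1, 0]
  [0, 3, 1]
  [0, 0, 3]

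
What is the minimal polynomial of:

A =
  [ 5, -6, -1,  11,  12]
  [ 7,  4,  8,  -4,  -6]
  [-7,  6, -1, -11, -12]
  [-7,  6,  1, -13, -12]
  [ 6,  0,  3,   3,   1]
x^3 + 3*x^2 - 4

The characteristic polynomial is χ_A(x) = (x - 1)^2*(x + 2)^3, so the eigenvalues are known. The minimal polynomial is
  m_A(x) = Π_λ (x − λ)^{k_λ}
where k_λ is the size of the *largest* Jordan block for λ (equivalently, the smallest k with (A − λI)^k v = 0 for every generalised eigenvector v of λ).

  λ = -2: largest Jordan block has size 2, contributing (x + 2)^2
  λ = 1: largest Jordan block has size 1, contributing (x − 1)

So m_A(x) = (x - 1)*(x + 2)^2 = x^3 + 3*x^2 - 4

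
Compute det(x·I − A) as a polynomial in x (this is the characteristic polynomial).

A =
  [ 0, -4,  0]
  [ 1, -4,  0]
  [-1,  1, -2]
x^3 + 6*x^2 + 12*x + 8

Expanding det(x·I − A) (e.g. by cofactor expansion or by noting that A is similar to its Jordan form J, which has the same characteristic polynomial as A) gives
  χ_A(x) = x^3 + 6*x^2 + 12*x + 8
which factors as (x + 2)^3. The eigenvalues (with algebraic multiplicities) are λ = -2 with multiplicity 3.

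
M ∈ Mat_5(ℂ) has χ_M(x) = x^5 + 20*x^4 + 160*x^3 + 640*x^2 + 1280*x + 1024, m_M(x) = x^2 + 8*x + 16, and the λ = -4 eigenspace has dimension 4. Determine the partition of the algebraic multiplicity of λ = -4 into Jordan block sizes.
Block sizes for λ = -4: [2, 1, 1, 1]

Step 1 — from the characteristic polynomial, algebraic multiplicity of λ = -4 is 5. From dim ker(M − (-4)·I) = 4, there are exactly 4 Jordan blocks for λ = -4.
Step 2 — from the minimal polynomial, the factor (x + 4)^2 tells us the largest block for λ = -4 has size 2.
Step 3 — with total size 5, 4 blocks, and largest block 2, the block sizes (in nonincreasing order) are [2, 1, 1, 1].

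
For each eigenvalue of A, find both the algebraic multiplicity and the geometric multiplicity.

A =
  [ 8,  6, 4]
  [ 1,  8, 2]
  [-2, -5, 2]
λ = 6: alg = 3, geom = 1

Step 1 — factor the characteristic polynomial to read off the algebraic multiplicities:
  χ_A(x) = (x - 6)^3

Step 2 — compute geometric multiplicities via the rank-nullity identity g(λ) = n − rank(A − λI):
  rank(A − (6)·I) = 2, so dim ker(A − (6)·I) = n − 2 = 1

Summary:
  λ = 6: algebraic multiplicity = 3, geometric multiplicity = 1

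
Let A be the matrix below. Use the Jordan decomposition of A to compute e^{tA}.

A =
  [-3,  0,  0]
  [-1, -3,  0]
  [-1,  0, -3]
e^{tA} =
  [exp(-3*t), 0, 0]
  [-t*exp(-3*t), exp(-3*t), 0]
  [-t*exp(-3*t), 0, exp(-3*t)]

Strategy: write A = P · J · P⁻¹ where J is a Jordan canonical form, so e^{tA} = P · e^{tJ} · P⁻¹, and e^{tJ} can be computed block-by-block.

A has Jordan form
J =
  [-3,  1,  0]
  [ 0, -3,  0]
  [ 0,  0, -3]
(up to reordering of blocks).

Per-block formulas:
  For a 2×2 Jordan block J_2(-3): exp(t · J_2(-3)) = e^(-3t)·(I + t·N), where N is the 2×2 nilpotent shift.
  For a 1×1 block at λ = -3: exp(t · [-3]) = [e^(-3t)].

After assembling e^{tJ} and conjugating by P, we get:

e^{tA} =
  [exp(-3*t), 0, 0]
  [-t*exp(-3*t), exp(-3*t), 0]
  [-t*exp(-3*t), 0, exp(-3*t)]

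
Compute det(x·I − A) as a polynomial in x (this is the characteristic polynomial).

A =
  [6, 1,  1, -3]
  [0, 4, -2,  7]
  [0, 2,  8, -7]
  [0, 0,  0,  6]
x^4 - 24*x^3 + 216*x^2 - 864*x + 1296

Expanding det(x·I − A) (e.g. by cofactor expansion or by noting that A is similar to its Jordan form J, which has the same characteristic polynomial as A) gives
  χ_A(x) = x^4 - 24*x^3 + 216*x^2 - 864*x + 1296
which factors as (x - 6)^4. The eigenvalues (with algebraic multiplicities) are λ = 6 with multiplicity 4.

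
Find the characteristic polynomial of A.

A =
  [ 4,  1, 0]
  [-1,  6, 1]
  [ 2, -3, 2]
x^3 - 12*x^2 + 48*x - 64

Expanding det(x·I − A) (e.g. by cofactor expansion or by noting that A is similar to its Jordan form J, which has the same characteristic polynomial as A) gives
  χ_A(x) = x^3 - 12*x^2 + 48*x - 64
which factors as (x - 4)^3. The eigenvalues (with algebraic multiplicities) are λ = 4 with multiplicity 3.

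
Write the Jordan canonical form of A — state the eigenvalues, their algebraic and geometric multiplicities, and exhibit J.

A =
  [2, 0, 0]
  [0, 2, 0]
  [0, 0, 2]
J_1(2) ⊕ J_1(2) ⊕ J_1(2)

The characteristic polynomial is
  det(x·I − A) = x^3 - 6*x^2 + 12*x - 8 = (x - 2)^3

Eigenvalues and multiplicities (the geometric multiplicity of λ is n − rank(A − λI), which equals the number of Jordan blocks for λ):
  λ = 2: algebraic multiplicity = 3, geometric multiplicity = 3

Determining the block sizes for each eigenvalue:
  λ = 2: gm = am = 3, so every block has size 1 → block sizes [1, 1, 1]

Assembling the blocks gives a Jordan form
J =
  [2, 0, 0]
  [0, 2, 0]
  [0, 0, 2]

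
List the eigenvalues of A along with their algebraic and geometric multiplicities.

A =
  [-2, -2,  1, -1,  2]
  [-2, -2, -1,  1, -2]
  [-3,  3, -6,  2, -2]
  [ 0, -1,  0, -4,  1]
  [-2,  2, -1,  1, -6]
λ = -4: alg = 5, geom = 2

Step 1 — factor the characteristic polynomial to read off the algebraic multiplicities:
  χ_A(x) = (x + 4)^5

Step 2 — compute geometric multiplicities via the rank-nullity identity g(λ) = n − rank(A − λI):
  rank(A − (-4)·I) = 3, so dim ker(A − (-4)·I) = n − 3 = 2

Summary:
  λ = -4: algebraic multiplicity = 5, geometric multiplicity = 2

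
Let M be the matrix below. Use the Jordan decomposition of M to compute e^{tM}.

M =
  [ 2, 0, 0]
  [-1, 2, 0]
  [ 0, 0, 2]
e^{tM} =
  [exp(2*t), 0, 0]
  [-t*exp(2*t), exp(2*t), 0]
  [0, 0, exp(2*t)]

Strategy: write M = P · J · P⁻¹ where J is a Jordan canonical form, so e^{tM} = P · e^{tJ} · P⁻¹, and e^{tJ} can be computed block-by-block.

M has Jordan form
J =
  [2, 1, 0]
  [0, 2, 0]
  [0, 0, 2]
(up to reordering of blocks).

Per-block formulas:
  For a 1×1 block at λ = 2: exp(t · [2]) = [e^(2t)].
  For a 2×2 Jordan block J_2(2): exp(t · J_2(2)) = e^(2t)·(I + t·N), where N is the 2×2 nilpotent shift.

After assembling e^{tJ} and conjugating by P, we get:

e^{tM} =
  [exp(2*t), 0, 0]
  [-t*exp(2*t), exp(2*t), 0]
  [0, 0, exp(2*t)]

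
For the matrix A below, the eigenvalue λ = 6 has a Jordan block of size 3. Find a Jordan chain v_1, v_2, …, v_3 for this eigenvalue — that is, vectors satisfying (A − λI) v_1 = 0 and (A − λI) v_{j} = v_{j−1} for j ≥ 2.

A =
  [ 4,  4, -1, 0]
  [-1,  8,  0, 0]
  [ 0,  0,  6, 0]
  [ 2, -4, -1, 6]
A Jordan chain for λ = 6 of length 3:
v_1 = (2, 1, 0, -2)ᵀ
v_2 = (-1, 0, 0, -1)ᵀ
v_3 = (0, 0, 1, 0)ᵀ

Let N = A − (6)·I. We want v_3 with N^3 v_3 = 0 but N^2 v_3 ≠ 0; then v_{j-1} := N · v_j for j = 3, …, 2.

Pick v_3 = (0, 0, 1, 0)ᵀ.
Then v_2 = N · v_3 = (-1, 0, 0, -1)ᵀ.
Then v_1 = N · v_2 = (2, 1, 0, -2)ᵀ.

Sanity check: (A − (6)·I) v_1 = (0, 0, 0, 0)ᵀ = 0. ✓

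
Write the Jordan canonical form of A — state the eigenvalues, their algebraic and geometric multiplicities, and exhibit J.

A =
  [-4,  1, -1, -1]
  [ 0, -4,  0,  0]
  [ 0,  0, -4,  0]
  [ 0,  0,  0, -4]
J_2(-4) ⊕ J_1(-4) ⊕ J_1(-4)

The characteristic polynomial is
  det(x·I − A) = x^4 + 16*x^3 + 96*x^2 + 256*x + 256 = (x + 4)^4

Eigenvalues and multiplicities (the geometric multiplicity of λ is n − rank(A − λI), which equals the number of Jordan blocks for λ):
  λ = -4: algebraic multiplicity = 4, geometric multiplicity = 3

Determining the block sizes for each eigenvalue:
  λ = -4: 3 blocks summing to 4 forces exactly one block of size 2 and the rest size 1 → block sizes [2, 1, 1]

Assembling the blocks gives a Jordan form
J =
  [-4,  1,  0,  0]
  [ 0, -4,  0,  0]
  [ 0,  0, -4,  0]
  [ 0,  0,  0, -4]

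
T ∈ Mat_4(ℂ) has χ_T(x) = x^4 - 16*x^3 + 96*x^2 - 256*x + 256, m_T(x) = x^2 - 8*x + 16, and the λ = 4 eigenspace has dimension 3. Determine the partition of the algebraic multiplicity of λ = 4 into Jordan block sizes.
Block sizes for λ = 4: [2, 1, 1]

Step 1 — from the characteristic polynomial, algebraic multiplicity of λ = 4 is 4. From dim ker(T − (4)·I) = 3, there are exactly 3 Jordan blocks for λ = 4.
Step 2 — from the minimal polynomial, the factor (x − 4)^2 tells us the largest block for λ = 4 has size 2.
Step 3 — with total size 4, 3 blocks, and largest block 2, the block sizes (in nonincreasing order) are [2, 1, 1].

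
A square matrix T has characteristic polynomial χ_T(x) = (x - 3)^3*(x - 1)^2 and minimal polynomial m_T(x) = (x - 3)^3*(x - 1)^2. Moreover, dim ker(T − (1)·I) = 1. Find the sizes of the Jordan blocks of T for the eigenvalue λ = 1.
Block sizes for λ = 1: [2]

Step 1 — from the characteristic polynomial, algebraic multiplicity of λ = 1 is 2. From dim ker(T − (1)·I) = 1, there are exactly 1 Jordan blocks for λ = 1.
Step 2 — from the minimal polynomial, the factor (x − 1)^2 tells us the largest block for λ = 1 has size 2.
Step 3 — with total size 2, 1 blocks, and largest block 2, the block sizes (in nonincreasing order) are [2].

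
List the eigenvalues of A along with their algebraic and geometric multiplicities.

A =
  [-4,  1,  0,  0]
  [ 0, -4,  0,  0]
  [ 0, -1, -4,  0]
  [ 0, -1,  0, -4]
λ = -4: alg = 4, geom = 3

Step 1 — factor the characteristic polynomial to read off the algebraic multiplicities:
  χ_A(x) = (x + 4)^4

Step 2 — compute geometric multiplicities via the rank-nullity identity g(λ) = n − rank(A − λI):
  rank(A − (-4)·I) = 1, so dim ker(A − (-4)·I) = n − 1 = 3

Summary:
  λ = -4: algebraic multiplicity = 4, geometric multiplicity = 3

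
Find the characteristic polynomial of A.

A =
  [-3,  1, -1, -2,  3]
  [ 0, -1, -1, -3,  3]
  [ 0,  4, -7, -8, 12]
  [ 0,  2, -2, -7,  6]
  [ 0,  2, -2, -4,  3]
x^5 + 15*x^4 + 90*x^3 + 270*x^2 + 405*x + 243

Expanding det(x·I − A) (e.g. by cofactor expansion or by noting that A is similar to its Jordan form J, which has the same characteristic polynomial as A) gives
  χ_A(x) = x^5 + 15*x^4 + 90*x^3 + 270*x^2 + 405*x + 243
which factors as (x + 3)^5. The eigenvalues (with algebraic multiplicities) are λ = -3 with multiplicity 5.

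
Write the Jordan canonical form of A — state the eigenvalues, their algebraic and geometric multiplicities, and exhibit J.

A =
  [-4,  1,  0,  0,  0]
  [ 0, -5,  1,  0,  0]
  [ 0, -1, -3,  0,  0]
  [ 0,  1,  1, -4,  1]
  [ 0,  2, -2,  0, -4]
J_3(-4) ⊕ J_2(-4)

The characteristic polynomial is
  det(x·I − A) = x^5 + 20*x^4 + 160*x^3 + 640*x^2 + 1280*x + 1024 = (x + 4)^5

Eigenvalues and multiplicities (the geometric multiplicity of λ is n − rank(A − λI), which equals the number of Jordan blocks for λ):
  λ = -4: algebraic multiplicity = 5, geometric multiplicity = 2

Determining the block sizes for each eigenvalue:
  λ = -4: with am = 5 and gm = 2, the partition is not yet determined (e.g. several partitions of 5 into 2 parts exist). Let N = A − (-4)·I. Computing rank(N^1) = 3, rank(N^2) = 1, rank(N^3) = 0; the number of blocks of size ≥ j is rank(N^{j−1}) − rank(N^j), giving [2, 2, 1]. So we have 1 block(s) of size 3, 1 block(s) of size 2 → block sizes [3, 2]

Assembling the blocks gives a Jordan form
J =
  [-4,  1,  0,  0,  0]
  [ 0, -4,  1,  0,  0]
  [ 0,  0, -4,  0,  0]
  [ 0,  0,  0, -4,  1]
  [ 0,  0,  0,  0, -4]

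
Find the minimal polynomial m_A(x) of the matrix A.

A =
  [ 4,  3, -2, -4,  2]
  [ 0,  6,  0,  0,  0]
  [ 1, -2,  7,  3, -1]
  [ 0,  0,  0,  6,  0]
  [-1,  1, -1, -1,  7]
x^2 - 12*x + 36

The characteristic polynomial is χ_A(x) = (x - 6)^5, so the eigenvalues are known. The minimal polynomial is
  m_A(x) = Π_λ (x − λ)^{k_λ}
where k_λ is the size of the *largest* Jordan block for λ (equivalently, the smallest k with (A − λI)^k v = 0 for every generalised eigenvector v of λ).

  λ = 6: largest Jordan block has size 2, contributing (x − 6)^2

So m_A(x) = (x - 6)^2 = x^2 - 12*x + 36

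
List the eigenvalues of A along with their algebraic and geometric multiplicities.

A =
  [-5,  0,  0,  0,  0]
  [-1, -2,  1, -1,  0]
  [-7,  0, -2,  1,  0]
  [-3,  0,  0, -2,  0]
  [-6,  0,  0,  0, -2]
λ = -5: alg = 1, geom = 1; λ = -2: alg = 4, geom = 2

Step 1 — factor the characteristic polynomial to read off the algebraic multiplicities:
  χ_A(x) = (x + 2)^4*(x + 5)

Step 2 — compute geometric multiplicities via the rank-nullity identity g(λ) = n − rank(A − λI):
  rank(A − (-5)·I) = 4, so dim ker(A − (-5)·I) = n − 4 = 1
  rank(A − (-2)·I) = 3, so dim ker(A − (-2)·I) = n − 3 = 2

Summary:
  λ = -5: algebraic multiplicity = 1, geometric multiplicity = 1
  λ = -2: algebraic multiplicity = 4, geometric multiplicity = 2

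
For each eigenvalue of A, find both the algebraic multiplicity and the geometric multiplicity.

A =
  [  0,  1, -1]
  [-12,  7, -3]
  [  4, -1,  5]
λ = 4: alg = 3, geom = 2

Step 1 — factor the characteristic polynomial to read off the algebraic multiplicities:
  χ_A(x) = (x - 4)^3

Step 2 — compute geometric multiplicities via the rank-nullity identity g(λ) = n − rank(A − λI):
  rank(A − (4)·I) = 1, so dim ker(A − (4)·I) = n − 1 = 2

Summary:
  λ = 4: algebraic multiplicity = 3, geometric multiplicity = 2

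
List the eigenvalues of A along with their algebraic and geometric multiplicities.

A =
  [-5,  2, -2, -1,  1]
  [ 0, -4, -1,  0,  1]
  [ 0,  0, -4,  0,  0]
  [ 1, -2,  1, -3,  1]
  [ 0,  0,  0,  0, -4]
λ = -4: alg = 5, geom = 2

Step 1 — factor the characteristic polynomial to read off the algebraic multiplicities:
  χ_A(x) = (x + 4)^5

Step 2 — compute geometric multiplicities via the rank-nullity identity g(λ) = n − rank(A − λI):
  rank(A − (-4)·I) = 3, so dim ker(A − (-4)·I) = n − 3 = 2

Summary:
  λ = -4: algebraic multiplicity = 5, geometric multiplicity = 2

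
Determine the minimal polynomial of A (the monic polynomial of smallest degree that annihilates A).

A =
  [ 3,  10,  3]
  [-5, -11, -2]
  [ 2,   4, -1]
x^3 + 9*x^2 + 27*x + 27

The characteristic polynomial is χ_A(x) = (x + 3)^3, so the eigenvalues are known. The minimal polynomial is
  m_A(x) = Π_λ (x − λ)^{k_λ}
where k_λ is the size of the *largest* Jordan block for λ (equivalently, the smallest k with (A − λI)^k v = 0 for every generalised eigenvector v of λ).

  λ = -3: largest Jordan block has size 3, contributing (x + 3)^3

So m_A(x) = (x + 3)^3 = x^3 + 9*x^2 + 27*x + 27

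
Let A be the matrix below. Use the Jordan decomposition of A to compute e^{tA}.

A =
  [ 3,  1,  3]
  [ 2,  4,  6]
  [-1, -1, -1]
e^{tA} =
  [t*exp(2*t) + exp(2*t), t*exp(2*t), 3*t*exp(2*t)]
  [2*t*exp(2*t), 2*t*exp(2*t) + exp(2*t), 6*t*exp(2*t)]
  [-t*exp(2*t), -t*exp(2*t), -3*t*exp(2*t) + exp(2*t)]

Strategy: write A = P · J · P⁻¹ where J is a Jordan canonical form, so e^{tA} = P · e^{tJ} · P⁻¹, and e^{tJ} can be computed block-by-block.

A has Jordan form
J =
  [2, 1, 0]
  [0, 2, 0]
  [0, 0, 2]
(up to reordering of blocks).

Per-block formulas:
  For a 2×2 Jordan block J_2(2): exp(t · J_2(2)) = e^(2t)·(I + t·N), where N is the 2×2 nilpotent shift.
  For a 1×1 block at λ = 2: exp(t · [2]) = [e^(2t)].

After assembling e^{tJ} and conjugating by P, we get:

e^{tA} =
  [t*exp(2*t) + exp(2*t), t*exp(2*t), 3*t*exp(2*t)]
  [2*t*exp(2*t), 2*t*exp(2*t) + exp(2*t), 6*t*exp(2*t)]
  [-t*exp(2*t), -t*exp(2*t), -3*t*exp(2*t) + exp(2*t)]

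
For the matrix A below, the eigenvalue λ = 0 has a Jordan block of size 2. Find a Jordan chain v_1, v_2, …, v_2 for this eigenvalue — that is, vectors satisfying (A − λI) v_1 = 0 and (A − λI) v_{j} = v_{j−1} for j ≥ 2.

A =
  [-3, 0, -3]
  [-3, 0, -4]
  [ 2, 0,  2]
A Jordan chain for λ = 0 of length 2:
v_1 = (0, 1, 0)ᵀ
v_2 = (1, 0, -1)ᵀ

Let N = A − (0)·I. We want v_2 with N^2 v_2 = 0 but N^1 v_2 ≠ 0; then v_{j-1} := N · v_j for j = 2, …, 2.

Pick v_2 = (1, 0, -1)ᵀ.
Then v_1 = N · v_2 = (0, 1, 0)ᵀ.

Sanity check: (A − (0)·I) v_1 = (0, 0, 0)ᵀ = 0. ✓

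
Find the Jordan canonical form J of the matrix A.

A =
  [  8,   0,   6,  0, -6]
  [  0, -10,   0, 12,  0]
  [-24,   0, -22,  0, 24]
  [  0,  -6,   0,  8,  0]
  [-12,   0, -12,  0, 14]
J_1(-4) ⊕ J_1(-4) ⊕ J_1(2) ⊕ J_1(2) ⊕ J_1(2)

The characteristic polynomial is
  det(x·I − A) = x^5 + 2*x^4 - 20*x^3 - 8*x^2 + 128*x - 128 = (x - 2)^3*(x + 4)^2

Eigenvalues and multiplicities (the geometric multiplicity of λ is n − rank(A − λI), which equals the number of Jordan blocks for λ):
  λ = -4: algebraic multiplicity = 2, geometric multiplicity = 2
  λ = 2: algebraic multiplicity = 3, geometric multiplicity = 3

Determining the block sizes for each eigenvalue:
  λ = -4: gm = am = 2, so every block has size 1 → block sizes [1, 1]
  λ = 2: gm = am = 3, so every block has size 1 → block sizes [1, 1, 1]

Assembling the blocks gives a Jordan form
J =
  [-4,  0, 0, 0, 0]
  [ 0, -4, 0, 0, 0]
  [ 0,  0, 2, 0, 0]
  [ 0,  0, 0, 2, 0]
  [ 0,  0, 0, 0, 2]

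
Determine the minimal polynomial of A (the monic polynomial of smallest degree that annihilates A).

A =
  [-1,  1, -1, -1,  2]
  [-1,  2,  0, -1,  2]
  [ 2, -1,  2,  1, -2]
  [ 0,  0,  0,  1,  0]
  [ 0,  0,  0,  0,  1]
x^3 - 3*x^2 + 3*x - 1

The characteristic polynomial is χ_A(x) = (x - 1)^5, so the eigenvalues are known. The minimal polynomial is
  m_A(x) = Π_λ (x − λ)^{k_λ}
where k_λ is the size of the *largest* Jordan block for λ (equivalently, the smallest k with (A − λI)^k v = 0 for every generalised eigenvector v of λ).

  λ = 1: largest Jordan block has size 3, contributing (x − 1)^3

So m_A(x) = (x - 1)^3 = x^3 - 3*x^2 + 3*x - 1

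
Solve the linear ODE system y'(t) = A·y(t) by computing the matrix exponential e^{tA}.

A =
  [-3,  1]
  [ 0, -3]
e^{tA} =
  [exp(-3*t), t*exp(-3*t)]
  [0, exp(-3*t)]

Strategy: write A = P · J · P⁻¹ where J is a Jordan canonical form, so e^{tA} = P · e^{tJ} · P⁻¹, and e^{tJ} can be computed block-by-block.

A has Jordan form
J =
  [-3,  1]
  [ 0, -3]
(up to reordering of blocks).

Per-block formulas:
  For a 2×2 Jordan block J_2(-3): exp(t · J_2(-3)) = e^(-3t)·(I + t·N), where N is the 2×2 nilpotent shift.

After assembling e^{tJ} and conjugating by P, we get:

e^{tA} =
  [exp(-3*t), t*exp(-3*t)]
  [0, exp(-3*t)]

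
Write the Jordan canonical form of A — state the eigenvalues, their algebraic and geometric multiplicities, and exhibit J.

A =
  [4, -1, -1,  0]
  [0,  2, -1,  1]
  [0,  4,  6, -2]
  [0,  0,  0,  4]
J_3(4) ⊕ J_1(4)

The characteristic polynomial is
  det(x·I − A) = x^4 - 16*x^3 + 96*x^2 - 256*x + 256 = (x - 4)^4

Eigenvalues and multiplicities (the geometric multiplicity of λ is n − rank(A − λI), which equals the number of Jordan blocks for λ):
  λ = 4: algebraic multiplicity = 4, geometric multiplicity = 2

Determining the block sizes for each eigenvalue:
  λ = 4: with am = 4 and gm = 2, the partition is not yet determined (e.g. several partitions of 4 into 2 parts exist). Let N = A − (4)·I. Computing rank(N^1) = 2, rank(N^2) = 1, rank(N^3) = 0; the number of blocks of size ≥ j is rank(N^{j−1}) − rank(N^j), giving [2, 1, 1]. So we have 1 block(s) of size 3, 1 block(s) of size 1 → block sizes [3, 1]

Assembling the blocks gives a Jordan form
J =
  [4, 1, 0, 0]
  [0, 4, 1, 0]
  [0, 0, 4, 0]
  [0, 0, 0, 4]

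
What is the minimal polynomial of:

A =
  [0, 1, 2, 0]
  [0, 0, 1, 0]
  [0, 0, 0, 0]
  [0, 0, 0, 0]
x^3

The characteristic polynomial is χ_A(x) = x^4, so the eigenvalues are known. The minimal polynomial is
  m_A(x) = Π_λ (x − λ)^{k_λ}
where k_λ is the size of the *largest* Jordan block for λ (equivalently, the smallest k with (A − λI)^k v = 0 for every generalised eigenvector v of λ).

  λ = 0: largest Jordan block has size 3, contributing (x − 0)^3

So m_A(x) = x^3 = x^3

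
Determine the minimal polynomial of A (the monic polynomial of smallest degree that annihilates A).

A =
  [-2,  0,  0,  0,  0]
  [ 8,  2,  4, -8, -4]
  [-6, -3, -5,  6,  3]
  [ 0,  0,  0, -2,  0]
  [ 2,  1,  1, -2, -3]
x^2 + 4*x + 4

The characteristic polynomial is χ_A(x) = (x + 2)^5, so the eigenvalues are known. The minimal polynomial is
  m_A(x) = Π_λ (x − λ)^{k_λ}
where k_λ is the size of the *largest* Jordan block for λ (equivalently, the smallest k with (A − λI)^k v = 0 for every generalised eigenvector v of λ).

  λ = -2: largest Jordan block has size 2, contributing (x + 2)^2

So m_A(x) = (x + 2)^2 = x^2 + 4*x + 4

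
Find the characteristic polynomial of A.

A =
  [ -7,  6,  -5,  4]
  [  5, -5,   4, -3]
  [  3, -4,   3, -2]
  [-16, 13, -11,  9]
x^4

Expanding det(x·I − A) (e.g. by cofactor expansion or by noting that A is similar to its Jordan form J, which has the same characteristic polynomial as A) gives
  χ_A(x) = x^4
which factors as x^4. The eigenvalues (with algebraic multiplicities) are λ = 0 with multiplicity 4.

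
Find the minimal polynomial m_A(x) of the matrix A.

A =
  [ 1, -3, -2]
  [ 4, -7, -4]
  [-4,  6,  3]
x^2 + 2*x + 1

The characteristic polynomial is χ_A(x) = (x + 1)^3, so the eigenvalues are known. The minimal polynomial is
  m_A(x) = Π_λ (x − λ)^{k_λ}
where k_λ is the size of the *largest* Jordan block for λ (equivalently, the smallest k with (A − λI)^k v = 0 for every generalised eigenvector v of λ).

  λ = -1: largest Jordan block has size 2, contributing (x + 1)^2

So m_A(x) = (x + 1)^2 = x^2 + 2*x + 1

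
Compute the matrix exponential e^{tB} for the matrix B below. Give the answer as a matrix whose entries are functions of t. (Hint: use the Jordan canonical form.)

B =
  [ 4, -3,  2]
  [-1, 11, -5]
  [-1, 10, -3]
e^{tB} =
  [t^2*exp(4*t)/2 + exp(4*t), -t^2*exp(4*t)/2 - 3*t*exp(4*t), t^2*exp(4*t)/2 + 2*t*exp(4*t)]
  [-t^2*exp(4*t) - t*exp(4*t), t^2*exp(4*t) + 7*t*exp(4*t) + exp(4*t), -t^2*exp(4*t) - 5*t*exp(4*t)]
  [-3*t^2*exp(4*t)/2 - t*exp(4*t), 3*t^2*exp(4*t)/2 + 10*t*exp(4*t), -3*t^2*exp(4*t)/2 - 7*t*exp(4*t) + exp(4*t)]

Strategy: write B = P · J · P⁻¹ where J is a Jordan canonical form, so e^{tB} = P · e^{tJ} · P⁻¹, and e^{tJ} can be computed block-by-block.

B has Jordan form
J =
  [4, 1, 0]
  [0, 4, 1]
  [0, 0, 4]
(up to reordering of blocks).

Per-block formulas:
  For a 3×3 Jordan block J_3(4): exp(t · J_3(4)) = e^(4t)·(I + t·N + (t^2/2)·N^2), where N is the 3×3 nilpotent shift.

After assembling e^{tJ} and conjugating by P, we get:

e^{tB} =
  [t^2*exp(4*t)/2 + exp(4*t), -t^2*exp(4*t)/2 - 3*t*exp(4*t), t^2*exp(4*t)/2 + 2*t*exp(4*t)]
  [-t^2*exp(4*t) - t*exp(4*t), t^2*exp(4*t) + 7*t*exp(4*t) + exp(4*t), -t^2*exp(4*t) - 5*t*exp(4*t)]
  [-3*t^2*exp(4*t)/2 - t*exp(4*t), 3*t^2*exp(4*t)/2 + 10*t*exp(4*t), -3*t^2*exp(4*t)/2 - 7*t*exp(4*t) + exp(4*t)]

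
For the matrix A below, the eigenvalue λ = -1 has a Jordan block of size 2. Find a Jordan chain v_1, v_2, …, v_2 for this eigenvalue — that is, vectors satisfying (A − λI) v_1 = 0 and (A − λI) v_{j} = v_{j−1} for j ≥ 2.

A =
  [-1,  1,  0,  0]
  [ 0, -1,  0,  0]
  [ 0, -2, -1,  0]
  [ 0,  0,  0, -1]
A Jordan chain for λ = -1 of length 2:
v_1 = (1, 0, -2, 0)ᵀ
v_2 = (0, 1, 0, 0)ᵀ

Let N = A − (-1)·I. We want v_2 with N^2 v_2 = 0 but N^1 v_2 ≠ 0; then v_{j-1} := N · v_j for j = 2, …, 2.

Pick v_2 = (0, 1, 0, 0)ᵀ.
Then v_1 = N · v_2 = (1, 0, -2, 0)ᵀ.

Sanity check: (A − (-1)·I) v_1 = (0, 0, 0, 0)ᵀ = 0. ✓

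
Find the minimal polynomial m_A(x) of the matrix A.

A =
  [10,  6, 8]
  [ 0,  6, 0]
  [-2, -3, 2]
x^2 - 12*x + 36

The characteristic polynomial is χ_A(x) = (x - 6)^3, so the eigenvalues are known. The minimal polynomial is
  m_A(x) = Π_λ (x − λ)^{k_λ}
where k_λ is the size of the *largest* Jordan block for λ (equivalently, the smallest k with (A − λI)^k v = 0 for every generalised eigenvector v of λ).

  λ = 6: largest Jordan block has size 2, contributing (x − 6)^2

So m_A(x) = (x - 6)^2 = x^2 - 12*x + 36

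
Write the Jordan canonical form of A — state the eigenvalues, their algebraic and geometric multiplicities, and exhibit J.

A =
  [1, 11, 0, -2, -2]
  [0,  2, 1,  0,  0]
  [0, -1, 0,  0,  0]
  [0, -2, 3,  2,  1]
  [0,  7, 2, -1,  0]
J_3(1) ⊕ J_2(1)

The characteristic polynomial is
  det(x·I − A) = x^5 - 5*x^4 + 10*x^3 - 10*x^2 + 5*x - 1 = (x - 1)^5

Eigenvalues and multiplicities (the geometric multiplicity of λ is n − rank(A − λI), which equals the number of Jordan blocks for λ):
  λ = 1: algebraic multiplicity = 5, geometric multiplicity = 2

Determining the block sizes for each eigenvalue:
  λ = 1: with am = 5 and gm = 2, the partition is not yet determined (e.g. several partitions of 5 into 2 parts exist). Let N = A − (1)·I. Computing rank(N^1) = 3, rank(N^2) = 1, rank(N^3) = 0; the number of blocks of size ≥ j is rank(N^{j−1}) − rank(N^j), giving [2, 2, 1]. So we have 1 block(s) of size 3, 1 block(s) of size 2 → block sizes [3, 2]

Assembling the blocks gives a Jordan form
J =
  [1, 1, 0, 0, 0]
  [0, 1, 1, 0, 0]
  [0, 0, 1, 0, 0]
  [0, 0, 0, 1, 1]
  [0, 0, 0, 0, 1]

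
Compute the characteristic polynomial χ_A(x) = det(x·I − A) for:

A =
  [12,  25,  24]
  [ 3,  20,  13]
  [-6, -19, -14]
x^3 - 18*x^2 + 108*x - 216

Expanding det(x·I − A) (e.g. by cofactor expansion or by noting that A is similar to its Jordan form J, which has the same characteristic polynomial as A) gives
  χ_A(x) = x^3 - 18*x^2 + 108*x - 216
which factors as (x - 6)^3. The eigenvalues (with algebraic multiplicities) are λ = 6 with multiplicity 3.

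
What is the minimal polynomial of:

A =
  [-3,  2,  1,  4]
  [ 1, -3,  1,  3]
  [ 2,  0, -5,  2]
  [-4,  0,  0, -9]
x^3 + 15*x^2 + 75*x + 125

The characteristic polynomial is χ_A(x) = (x + 5)^4, so the eigenvalues are known. The minimal polynomial is
  m_A(x) = Π_λ (x − λ)^{k_λ}
where k_λ is the size of the *largest* Jordan block for λ (equivalently, the smallest k with (A − λI)^k v = 0 for every generalised eigenvector v of λ).

  λ = -5: largest Jordan block has size 3, contributing (x + 5)^3

So m_A(x) = (x + 5)^3 = x^3 + 15*x^2 + 75*x + 125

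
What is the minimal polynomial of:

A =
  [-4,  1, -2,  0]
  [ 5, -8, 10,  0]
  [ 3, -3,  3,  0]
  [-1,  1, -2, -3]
x^2 + 6*x + 9

The characteristic polynomial is χ_A(x) = (x + 3)^4, so the eigenvalues are known. The minimal polynomial is
  m_A(x) = Π_λ (x − λ)^{k_λ}
where k_λ is the size of the *largest* Jordan block for λ (equivalently, the smallest k with (A − λI)^k v = 0 for every generalised eigenvector v of λ).

  λ = -3: largest Jordan block has size 2, contributing (x + 3)^2

So m_A(x) = (x + 3)^2 = x^2 + 6*x + 9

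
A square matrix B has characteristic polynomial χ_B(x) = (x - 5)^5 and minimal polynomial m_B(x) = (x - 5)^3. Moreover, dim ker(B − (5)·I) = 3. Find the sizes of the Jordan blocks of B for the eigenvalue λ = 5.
Block sizes for λ = 5: [3, 1, 1]

Step 1 — from the characteristic polynomial, algebraic multiplicity of λ = 5 is 5. From dim ker(B − (5)·I) = 3, there are exactly 3 Jordan blocks for λ = 5.
Step 2 — from the minimal polynomial, the factor (x − 5)^3 tells us the largest block for λ = 5 has size 3.
Step 3 — with total size 5, 3 blocks, and largest block 3, the block sizes (in nonincreasing order) are [3, 1, 1].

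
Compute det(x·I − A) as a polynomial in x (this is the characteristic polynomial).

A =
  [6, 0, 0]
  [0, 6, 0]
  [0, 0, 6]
x^3 - 18*x^2 + 108*x - 216

Expanding det(x·I − A) (e.g. by cofactor expansion or by noting that A is similar to its Jordan form J, which has the same characteristic polynomial as A) gives
  χ_A(x) = x^3 - 18*x^2 + 108*x - 216
which factors as (x - 6)^3. The eigenvalues (with algebraic multiplicities) are λ = 6 with multiplicity 3.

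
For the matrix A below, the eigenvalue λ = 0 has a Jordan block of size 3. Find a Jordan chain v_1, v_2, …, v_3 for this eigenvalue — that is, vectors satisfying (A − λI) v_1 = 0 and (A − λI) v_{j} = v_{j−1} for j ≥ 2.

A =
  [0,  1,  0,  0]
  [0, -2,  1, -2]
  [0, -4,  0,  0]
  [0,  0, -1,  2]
A Jordan chain for λ = 0 of length 3:
v_1 = (-2, 0, 8, 4)ᵀ
v_2 = (1, -2, -4, 0)ᵀ
v_3 = (0, 1, 0, 0)ᵀ

Let N = A − (0)·I. We want v_3 with N^3 v_3 = 0 but N^2 v_3 ≠ 0; then v_{j-1} := N · v_j for j = 3, …, 2.

Pick v_3 = (0, 1, 0, 0)ᵀ.
Then v_2 = N · v_3 = (1, -2, -4, 0)ᵀ.
Then v_1 = N · v_2 = (-2, 0, 8, 4)ᵀ.

Sanity check: (A − (0)·I) v_1 = (0, 0, 0, 0)ᵀ = 0. ✓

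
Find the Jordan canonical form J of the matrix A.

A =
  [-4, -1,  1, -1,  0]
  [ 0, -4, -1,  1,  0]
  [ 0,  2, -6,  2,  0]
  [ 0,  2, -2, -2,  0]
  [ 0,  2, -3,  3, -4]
J_3(-4) ⊕ J_1(-4) ⊕ J_1(-4)

The characteristic polynomial is
  det(x·I − A) = x^5 + 20*x^4 + 160*x^3 + 640*x^2 + 1280*x + 1024 = (x + 4)^5

Eigenvalues and multiplicities (the geometric multiplicity of λ is n − rank(A − λI), which equals the number of Jordan blocks for λ):
  λ = -4: algebraic multiplicity = 5, geometric multiplicity = 3

Determining the block sizes for each eigenvalue:
  λ = -4: with am = 5 and gm = 3, the partition is not yet determined (e.g. several partitions of 5 into 3 parts exist). Let N = A − (-4)·I. Computing rank(N^1) = 2, rank(N^2) = 1, rank(N^3) = 0; the number of blocks of size ≥ j is rank(N^{j−1}) − rank(N^j), giving [3, 1, 1]. So we have 1 block(s) of size 3, 2 block(s) of size 1 → block sizes [3, 1, 1]

Assembling the blocks gives a Jordan form
J =
  [-4,  1,  0,  0,  0]
  [ 0, -4,  1,  0,  0]
  [ 0,  0, -4,  0,  0]
  [ 0,  0,  0, -4,  0]
  [ 0,  0,  0,  0, -4]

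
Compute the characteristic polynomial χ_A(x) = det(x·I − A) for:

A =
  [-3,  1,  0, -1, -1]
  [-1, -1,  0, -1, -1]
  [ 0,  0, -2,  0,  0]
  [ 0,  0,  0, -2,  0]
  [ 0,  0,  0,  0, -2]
x^5 + 10*x^4 + 40*x^3 + 80*x^2 + 80*x + 32

Expanding det(x·I − A) (e.g. by cofactor expansion or by noting that A is similar to its Jordan form J, which has the same characteristic polynomial as A) gives
  χ_A(x) = x^5 + 10*x^4 + 40*x^3 + 80*x^2 + 80*x + 32
which factors as (x + 2)^5. The eigenvalues (with algebraic multiplicities) are λ = -2 with multiplicity 5.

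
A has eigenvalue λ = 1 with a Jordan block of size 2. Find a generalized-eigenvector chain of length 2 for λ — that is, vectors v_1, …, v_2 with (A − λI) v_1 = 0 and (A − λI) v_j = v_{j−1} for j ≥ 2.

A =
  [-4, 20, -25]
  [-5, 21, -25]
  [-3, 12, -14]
A Jordan chain for λ = 1 of length 2:
v_1 = (-5, -5, -3)ᵀ
v_2 = (1, 0, 0)ᵀ

Let N = A − (1)·I. We want v_2 with N^2 v_2 = 0 but N^1 v_2 ≠ 0; then v_{j-1} := N · v_j for j = 2, …, 2.

Pick v_2 = (1, 0, 0)ᵀ.
Then v_1 = N · v_2 = (-5, -5, -3)ᵀ.

Sanity check: (A − (1)·I) v_1 = (0, 0, 0)ᵀ = 0. ✓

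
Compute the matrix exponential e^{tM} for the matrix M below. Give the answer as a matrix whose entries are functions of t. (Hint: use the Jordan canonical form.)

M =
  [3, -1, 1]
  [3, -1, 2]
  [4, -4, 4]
e^{tM} =
  [t^2*exp(2*t) + t*exp(2*t) + exp(2*t), -t^2*exp(2*t) - t*exp(2*t), t^2*exp(2*t)/2 + t*exp(2*t)]
  [t^2*exp(2*t) + 3*t*exp(2*t), -t^2*exp(2*t) - 3*t*exp(2*t) + exp(2*t), t^2*exp(2*t)/2 + 2*t*exp(2*t)]
  [4*t*exp(2*t), -4*t*exp(2*t), 2*t*exp(2*t) + exp(2*t)]

Strategy: write M = P · J · P⁻¹ where J is a Jordan canonical form, so e^{tM} = P · e^{tJ} · P⁻¹, and e^{tJ} can be computed block-by-block.

M has Jordan form
J =
  [2, 1, 0]
  [0, 2, 1]
  [0, 0, 2]
(up to reordering of blocks).

Per-block formulas:
  For a 3×3 Jordan block J_3(2): exp(t · J_3(2)) = e^(2t)·(I + t·N + (t^2/2)·N^2), where N is the 3×3 nilpotent shift.

After assembling e^{tJ} and conjugating by P, we get:

e^{tM} =
  [t^2*exp(2*t) + t*exp(2*t) + exp(2*t), -t^2*exp(2*t) - t*exp(2*t), t^2*exp(2*t)/2 + t*exp(2*t)]
  [t^2*exp(2*t) + 3*t*exp(2*t), -t^2*exp(2*t) - 3*t*exp(2*t) + exp(2*t), t^2*exp(2*t)/2 + 2*t*exp(2*t)]
  [4*t*exp(2*t), -4*t*exp(2*t), 2*t*exp(2*t) + exp(2*t)]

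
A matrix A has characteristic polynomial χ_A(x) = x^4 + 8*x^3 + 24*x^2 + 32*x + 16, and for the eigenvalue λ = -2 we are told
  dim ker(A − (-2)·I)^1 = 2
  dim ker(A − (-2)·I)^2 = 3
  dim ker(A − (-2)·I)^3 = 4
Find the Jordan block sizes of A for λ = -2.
Block sizes for λ = -2: [3, 1]

From the dimensions of kernels of powers, the number of Jordan blocks of size at least j is d_j − d_{j−1} where d_j = dim ker(N^j) (with d_0 = 0). Computing the differences gives [2, 1, 1].
The number of blocks of size exactly k is (#blocks of size ≥ k) − (#blocks of size ≥ k + 1), so the partition is: 1 block(s) of size 1, 1 block(s) of size 3.
In nonincreasing order the block sizes are [3, 1].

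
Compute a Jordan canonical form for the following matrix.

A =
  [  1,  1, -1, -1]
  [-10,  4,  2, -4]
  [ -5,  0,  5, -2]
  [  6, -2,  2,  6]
J_3(4) ⊕ J_1(4)

The characteristic polynomial is
  det(x·I − A) = x^4 - 16*x^3 + 96*x^2 - 256*x + 256 = (x - 4)^4

Eigenvalues and multiplicities (the geometric multiplicity of λ is n − rank(A − λI), which equals the number of Jordan blocks for λ):
  λ = 4: algebraic multiplicity = 4, geometric multiplicity = 2

Determining the block sizes for each eigenvalue:
  λ = 4: with am = 4 and gm = 2, the partition is not yet determined (e.g. several partitions of 4 into 2 parts exist). Let N = A − (4)·I. Computing rank(N^1) = 2, rank(N^2) = 1, rank(N^3) = 0; the number of blocks of size ≥ j is rank(N^{j−1}) − rank(N^j), giving [2, 1, 1]. So we have 1 block(s) of size 3, 1 block(s) of size 1 → block sizes [3, 1]

Assembling the blocks gives a Jordan form
J =
  [4, 1, 0, 0]
  [0, 4, 1, 0]
  [0, 0, 4, 0]
  [0, 0, 0, 4]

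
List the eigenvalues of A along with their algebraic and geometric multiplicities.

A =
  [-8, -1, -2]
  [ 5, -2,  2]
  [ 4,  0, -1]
λ = -5: alg = 1, geom = 1; λ = -3: alg = 2, geom = 1

Step 1 — factor the characteristic polynomial to read off the algebraic multiplicities:
  χ_A(x) = (x + 3)^2*(x + 5)

Step 2 — compute geometric multiplicities via the rank-nullity identity g(λ) = n − rank(A − λI):
  rank(A − (-5)·I) = 2, so dim ker(A − (-5)·I) = n − 2 = 1
  rank(A − (-3)·I) = 2, so dim ker(A − (-3)·I) = n − 2 = 1

Summary:
  λ = -5: algebraic multiplicity = 1, geometric multiplicity = 1
  λ = -3: algebraic multiplicity = 2, geometric multiplicity = 1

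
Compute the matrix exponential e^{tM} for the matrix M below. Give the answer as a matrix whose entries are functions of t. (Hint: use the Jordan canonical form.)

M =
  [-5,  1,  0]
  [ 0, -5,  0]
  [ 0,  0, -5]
e^{tM} =
  [exp(-5*t), t*exp(-5*t), 0]
  [0, exp(-5*t), 0]
  [0, 0, exp(-5*t)]

Strategy: write M = P · J · P⁻¹ where J is a Jordan canonical form, so e^{tM} = P · e^{tJ} · P⁻¹, and e^{tJ} can be computed block-by-block.

M has Jordan form
J =
  [-5,  1,  0]
  [ 0, -5,  0]
  [ 0,  0, -5]
(up to reordering of blocks).

Per-block formulas:
  For a 1×1 block at λ = -5: exp(t · [-5]) = [e^(-5t)].
  For a 2×2 Jordan block J_2(-5): exp(t · J_2(-5)) = e^(-5t)·(I + t·N), where N is the 2×2 nilpotent shift.

After assembling e^{tJ} and conjugating by P, we get:

e^{tM} =
  [exp(-5*t), t*exp(-5*t), 0]
  [0, exp(-5*t), 0]
  [0, 0, exp(-5*t)]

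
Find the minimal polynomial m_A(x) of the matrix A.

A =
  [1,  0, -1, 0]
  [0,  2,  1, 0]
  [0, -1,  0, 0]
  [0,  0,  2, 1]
x^3 - 3*x^2 + 3*x - 1

The characteristic polynomial is χ_A(x) = (x - 1)^4, so the eigenvalues are known. The minimal polynomial is
  m_A(x) = Π_λ (x − λ)^{k_λ}
where k_λ is the size of the *largest* Jordan block for λ (equivalently, the smallest k with (A − λI)^k v = 0 for every generalised eigenvector v of λ).

  λ = 1: largest Jordan block has size 3, contributing (x − 1)^3

So m_A(x) = (x - 1)^3 = x^3 - 3*x^2 + 3*x - 1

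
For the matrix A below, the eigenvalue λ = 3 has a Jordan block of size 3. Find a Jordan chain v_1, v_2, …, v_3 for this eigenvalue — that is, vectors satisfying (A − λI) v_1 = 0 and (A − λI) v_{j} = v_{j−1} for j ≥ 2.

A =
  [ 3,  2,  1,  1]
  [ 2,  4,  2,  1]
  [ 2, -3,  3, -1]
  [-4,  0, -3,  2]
A Jordan chain for λ = 3 of length 3:
v_1 = (2, 2, -2, -2)ᵀ
v_2 = (0, 2, 2, -4)ᵀ
v_3 = (1, 0, 0, 0)ᵀ

Let N = A − (3)·I. We want v_3 with N^3 v_3 = 0 but N^2 v_3 ≠ 0; then v_{j-1} := N · v_j for j = 3, …, 2.

Pick v_3 = (1, 0, 0, 0)ᵀ.
Then v_2 = N · v_3 = (0, 2, 2, -4)ᵀ.
Then v_1 = N · v_2 = (2, 2, -2, -2)ᵀ.

Sanity check: (A − (3)·I) v_1 = (0, 0, 0, 0)ᵀ = 0. ✓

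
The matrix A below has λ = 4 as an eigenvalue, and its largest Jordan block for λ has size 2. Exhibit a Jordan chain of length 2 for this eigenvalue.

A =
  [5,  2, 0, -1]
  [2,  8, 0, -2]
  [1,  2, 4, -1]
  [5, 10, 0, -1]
A Jordan chain for λ = 4 of length 2:
v_1 = (1, 2, 1, 5)ᵀ
v_2 = (1, 0, 0, 0)ᵀ

Let N = A − (4)·I. We want v_2 with N^2 v_2 = 0 but N^1 v_2 ≠ 0; then v_{j-1} := N · v_j for j = 2, …, 2.

Pick v_2 = (1, 0, 0, 0)ᵀ.
Then v_1 = N · v_2 = (1, 2, 1, 5)ᵀ.

Sanity check: (A − (4)·I) v_1 = (0, 0, 0, 0)ᵀ = 0. ✓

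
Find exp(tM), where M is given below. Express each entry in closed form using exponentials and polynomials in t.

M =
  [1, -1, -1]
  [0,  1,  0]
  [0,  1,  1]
e^{tM} =
  [exp(t), -t^2*exp(t)/2 - t*exp(t), -t*exp(t)]
  [0, exp(t), 0]
  [0, t*exp(t), exp(t)]

Strategy: write M = P · J · P⁻¹ where J is a Jordan canonical form, so e^{tM} = P · e^{tJ} · P⁻¹, and e^{tJ} can be computed block-by-block.

M has Jordan form
J =
  [1, 1, 0]
  [0, 1, 1]
  [0, 0, 1]
(up to reordering of blocks).

Per-block formulas:
  For a 3×3 Jordan block J_3(1): exp(t · J_3(1)) = e^(1t)·(I + t·N + (t^2/2)·N^2), where N is the 3×3 nilpotent shift.

After assembling e^{tJ} and conjugating by P, we get:

e^{tM} =
  [exp(t), -t^2*exp(t)/2 - t*exp(t), -t*exp(t)]
  [0, exp(t), 0]
  [0, t*exp(t), exp(t)]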